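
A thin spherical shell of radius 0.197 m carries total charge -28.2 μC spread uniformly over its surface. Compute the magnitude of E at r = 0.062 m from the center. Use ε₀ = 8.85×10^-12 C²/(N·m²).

|E| = 0 N/C

By spherical symmetry E is radial; choose a Gaussian sphere of radius r = 0.062 m (inside the shell, r < 0.197 m).
All the charge is outside the Gaussian surface: Q_enc = 0, hence E = 0 everywhere inside the shell.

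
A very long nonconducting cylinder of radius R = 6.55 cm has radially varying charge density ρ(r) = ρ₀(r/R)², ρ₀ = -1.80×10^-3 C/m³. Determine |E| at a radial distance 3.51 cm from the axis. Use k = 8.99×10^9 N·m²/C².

5.12×10^5 V/m

Take a coaxial cylindrical Gaussian surface of radius r = 3.51 cm and length L (r < R).
λ_enc = ∫₀^r ρ(r')·2πr' dr' = (2πρ₀/R²)·r^4/4 = -1.00e-6 C/m.
Applying ∮E·dA = Q_enc/ε₀ with the end caps contributing no flux:
E = 2k|λ_enc|/r = 2(8.99×10^9)(1.00×10^-6)/(0.0351) = 5.12e5 N/C.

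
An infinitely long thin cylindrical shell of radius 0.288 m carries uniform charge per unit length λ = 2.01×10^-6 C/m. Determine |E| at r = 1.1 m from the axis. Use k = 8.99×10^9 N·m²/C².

|E| ≈ 3.29e4 N/C

Choose a coaxial cylinder of radius r = 1.1 m (arbitrary length L) as the Gaussian surface (r > 0.288 m).
The full line charge is enclosed: λ_enc = 2.01e-6 C/m.
Gauss's law: E·2πrL = λ_enc L/ε₀.
E = 2k|λ_enc|/r = 2(8.99×10^9)(2.01×10^-6)/(1.1) = 3.29×10^4 N/C.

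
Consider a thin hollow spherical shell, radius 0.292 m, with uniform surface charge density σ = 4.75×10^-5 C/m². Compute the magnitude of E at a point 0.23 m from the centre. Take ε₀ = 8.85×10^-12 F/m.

|E| = 0 V/m

Use a concentric Gaussian sphere at r = 0.23 m (inside the shell, r < 0.292 m).
All the charge is outside the Gaussian surface: Q_enc = 0, hence E = 0 everywhere inside the shell.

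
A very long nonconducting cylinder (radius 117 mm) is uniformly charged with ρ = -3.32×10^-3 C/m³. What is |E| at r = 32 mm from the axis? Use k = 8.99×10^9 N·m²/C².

E = 6.00×10^6 N/C

Coaxial Gaussian cylinder, radius r = 32 mm, length L (r < R).
Enclosed charge per unit length: λ_enc = ρ·πr² = (-3.32×10^-3)π(0.032)² = -1.068×10^-5 C/m.
Since E is radial and uniform over the curved surface, Φ = E·2πrL = Q_enc/ε₀ = λ_enc L/ε₀.
E = 2k|λ_enc|/r = 2(8.99×10^9)(1.068×10^-5)/(0.032) = 6.00e6 N/C.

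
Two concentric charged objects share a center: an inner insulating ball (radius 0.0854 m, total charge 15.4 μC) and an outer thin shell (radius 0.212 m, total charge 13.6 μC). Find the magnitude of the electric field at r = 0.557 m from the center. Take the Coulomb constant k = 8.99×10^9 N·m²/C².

Symmetry ⇒ E = E(r) r̂. Gaussian sphere of radius r = 0.557 m (r > 0.212 m, enclosing both).
Q_enc = (15.4 μC) + (13.6 μC) = 2.90×10^-5 C.
By Gauss's law, ∮E·dA = E·4πr² = Q_enc/ε₀.
E = k|Q_enc|/r² = (8.99×10^9)(2.90×10^-5)/(0.557)² = 8.40×10^5 N/C.

E = 8.40×10^5 N/C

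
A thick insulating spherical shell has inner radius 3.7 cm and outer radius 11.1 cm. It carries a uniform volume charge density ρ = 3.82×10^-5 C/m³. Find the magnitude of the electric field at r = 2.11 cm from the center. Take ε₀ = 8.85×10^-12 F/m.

By spherical symmetry E is radial; choose a Gaussian sphere of radius r = 2.11 cm (r < 3.7 cm, inside the empty cavity).
Q_enc = 0 (all charge lies at larger r); Gauss's law gives E = 0.

E = 0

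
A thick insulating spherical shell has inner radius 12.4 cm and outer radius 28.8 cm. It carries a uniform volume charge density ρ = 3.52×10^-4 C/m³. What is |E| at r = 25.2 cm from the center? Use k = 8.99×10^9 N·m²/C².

|E| = 2.94×10^6 N/C

Symmetry ⇒ E = E(r) r̂. Gaussian sphere of radius r = 25.2 cm (within the shell material, 12.4 cm < r < 28.8 cm).
Only the shell between 12.4 cm and r is enclosed: Q_enc = ρ·(4π/3)(r³ − a³) = (3.52e-4)·(4π/3)·((0.252)³ − (0.124)³) = 2.078e-5 C.
Applying ∮E·dA = Q_enc/ε₀ with Φ = E(4πr²):
E = k|Q_enc|/r² = (8.99×10^9)(2.078e-5)/(0.252)² = 2.94×10^6 N/C.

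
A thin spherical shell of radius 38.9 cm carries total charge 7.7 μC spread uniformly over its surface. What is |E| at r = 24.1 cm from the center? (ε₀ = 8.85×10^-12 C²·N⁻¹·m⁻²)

E = 0

By spherical symmetry E is radial; choose a Gaussian sphere of radius r = 24.1 cm (inside the shell, r < 38.9 cm).
No charge lies within this surface, so Q_enc = 0 and Gauss's law gives E·4πr² = 0 ⇒ E = 0.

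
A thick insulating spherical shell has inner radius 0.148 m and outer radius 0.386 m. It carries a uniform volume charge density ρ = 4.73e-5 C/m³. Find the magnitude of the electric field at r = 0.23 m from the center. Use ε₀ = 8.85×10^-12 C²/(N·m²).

|E| ≈ 3.01×10^5 V/m

Use a concentric Gaussian sphere at r = 0.23 m (within the shell material, 0.148 m < r < 0.386 m).
Only the shell between 0.148 m and r is enclosed: Q_enc = ρ·(4π/3)(r³ − a³) = (4.73×10^-5)·(4π/3)·((0.23)³ − (0.148)³) = 1.768×10^-6 C.
Gauss's law: E·4πr² = Q_enc/ε₀.
E = |Q_enc|/(4πε₀r²) = (1.768×10^-6)/(4π·8.85×10^-12·(0.23)²) = 3.01e5 N/C.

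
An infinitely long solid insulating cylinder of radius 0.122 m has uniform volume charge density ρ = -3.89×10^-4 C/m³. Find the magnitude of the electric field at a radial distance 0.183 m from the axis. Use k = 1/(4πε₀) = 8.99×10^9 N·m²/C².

Coaxial Gaussian cylinder, radius r = 0.183 m, length L (r > 0.122 m, full cross-section enclosed).
λ_enc = ρ·πR² = (-3.89×10^-4)π(0.122)² = -1.819×10^-5 C/m.
By Gauss's law (flux through the curved wall only), E·2πrL = λ_enc L/ε₀.
E = 2k|λ_enc|/r = 2(8.99×10^9)(1.819e-5)/(0.183) = 1.79×10^6 N/C.

E ≈ 1.79×10^6 V/m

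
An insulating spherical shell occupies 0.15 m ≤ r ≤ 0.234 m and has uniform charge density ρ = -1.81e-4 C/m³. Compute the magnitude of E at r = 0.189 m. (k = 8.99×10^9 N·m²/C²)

Symmetry ⇒ E = E(r) r̂. Gaussian sphere of radius r = 0.189 m (within the shell material, 0.15 m < r < 0.234 m).
Enclosed charge is the volume from a to r: Q_enc = (4π/3)ρ(r³ − a³) = -2.56×10^-6 C.
Since E is radial and uniform over the Gaussian sphere, Φ = E·4πr² = Q_enc/ε₀.
E = k|Q_enc|/r² = (8.99×10^9)(2.56e-6)/(0.189)² = 6.44×10^5 N/C.

|E| = 6.44×10^5 N/C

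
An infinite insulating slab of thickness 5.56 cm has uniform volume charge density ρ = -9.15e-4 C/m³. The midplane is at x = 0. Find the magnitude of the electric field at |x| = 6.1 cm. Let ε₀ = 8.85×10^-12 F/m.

2.87×10^6 N/C

The point |x| = 6.1 cm lies outside the slab (half-thickness 0.0278 m). A symmetric pillbox spanning the full slab encloses Q_enc = ρ·d·A.
Flux = 2EA ⇒ E = |ρ|d/(2ε₀), independent of distance outside.
E = (9.15×10^-4)(0.0556)/(2·8.85×10^-12) = 2.87×10^6 N/C.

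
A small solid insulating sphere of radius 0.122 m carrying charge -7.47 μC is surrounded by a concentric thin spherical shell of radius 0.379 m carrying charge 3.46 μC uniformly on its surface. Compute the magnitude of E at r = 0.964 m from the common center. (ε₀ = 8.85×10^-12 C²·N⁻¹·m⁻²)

Use a concentric Gaussian sphere at r = 0.964 m (r > 0.379 m, enclosing both).
Q_enc = (-7.47 μC) + (3.46 μC) = -4.01×10^-6 C.
Applying ∮E·dA = Q_enc/ε₀ with Φ = E(4πr²):
E = |Q_enc|/(4πε₀r²) = (4.01×10^-6)/(4π·8.85×10^-12·(0.964)²) = 3.88×10^4 N/C.

E ≈ 3.88e4 N/C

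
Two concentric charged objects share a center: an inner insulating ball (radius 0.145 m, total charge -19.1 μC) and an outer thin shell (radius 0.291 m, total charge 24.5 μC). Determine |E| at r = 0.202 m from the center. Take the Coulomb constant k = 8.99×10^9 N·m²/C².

|E| = 4.21e6 V/m

Use a concentric Gaussian sphere at r = 0.202 m (between the bodies, 0.145 m < r < 0.291 m).
Only the inner charge is enclosed; the outer shell contributes nothing inside itself. Q_enc = -19.1 μC = -1.91e-5 C.
Since E is radial and uniform over the Gaussian sphere, Φ = E·4πr² = Q_enc/ε₀.
E = k|Q_enc|/r² = (8.99×10^9)(1.91×10^-5)/(0.202)² = 4.21×10^6 N/C.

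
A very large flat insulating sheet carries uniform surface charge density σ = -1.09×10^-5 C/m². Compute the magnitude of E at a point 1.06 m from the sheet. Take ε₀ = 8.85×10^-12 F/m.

The symmetry is planar: E is normal to the sheet and the same magnitude on both sides. Take a pillbox straddling the sheet with end-cap area A.
Flux Φ = 2EA and Q_enc = σA, so 2EA = σA/ε₀ ⇒ E = |σ|/(2ε₀), independent of distance.
E = |σ|/(2ε₀) = (1.09e-5)/(2·8.85×10^-12) = 6.16×10^5 N/C.

6.16×10^5 N/C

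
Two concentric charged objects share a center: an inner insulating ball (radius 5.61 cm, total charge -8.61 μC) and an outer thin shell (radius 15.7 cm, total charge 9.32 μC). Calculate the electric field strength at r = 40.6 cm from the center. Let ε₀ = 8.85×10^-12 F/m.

E ≈ 3.87×10^4 N/C

Symmetry ⇒ E = E(r) r̂. Gaussian sphere of radius r = 40.6 cm (r > 15.7 cm, enclosing both).
Q_enc = (-8.61 μC) + (9.32 μC) = 7.10×10^-7 C.
Since E is radial and uniform over the Gaussian sphere, Φ = E·4πr² = Q_enc/ε₀.
E = |Q_enc|/(4πε₀r²) = (7.10e-7)/(4π·8.85×10^-12·(0.406)²) = 3.87×10^4 N/C.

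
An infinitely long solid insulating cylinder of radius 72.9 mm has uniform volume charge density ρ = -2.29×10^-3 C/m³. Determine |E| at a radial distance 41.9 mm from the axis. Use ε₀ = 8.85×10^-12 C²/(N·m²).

Choose a coaxial cylinder of radius r = 41.9 mm (arbitrary length L) as the Gaussian surface (r < R).
Enclosed charge per unit length: λ_enc = ρ·πr² = (-2.29×10^-3)π(0.0419)² = -1.263e-5 C/m.
Since E is radial and uniform over the curved surface, Φ = E·2πrL = Q_enc/ε₀ = λ_enc L/ε₀.
E = |λ_enc|/(2πε₀r) = (1.263×10^-5)/(2π·8.85×10^-12·0.0419) = 5.42×10^6 N/C.

E ≈ 5.42e6 N/C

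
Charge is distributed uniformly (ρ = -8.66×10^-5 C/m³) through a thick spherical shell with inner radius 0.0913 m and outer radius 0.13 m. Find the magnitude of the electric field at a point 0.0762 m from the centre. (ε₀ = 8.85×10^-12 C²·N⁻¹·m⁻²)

E = 0

Symmetry ⇒ E = E(r) r̂. Gaussian sphere of radius r = 0.0762 m (r < 0.0913 m, inside the empty cavity).
Q_enc = 0 (all charge lies at larger r); Gauss's law gives E = 0.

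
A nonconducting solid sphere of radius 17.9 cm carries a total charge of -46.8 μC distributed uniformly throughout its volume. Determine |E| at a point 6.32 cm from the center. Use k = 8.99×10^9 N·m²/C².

Take a concentric spherical Gaussian surface of radius r = 6.32 cm (r < R).
Only the charge within r is enclosed: Q_enc = Q·(r/R)³ = (-46.8 μC)·(6.32 cm/17.9 cm)³ = -2.06×10^-6 C.
Gauss's law: E·4πr² = Q_enc/ε₀.
E = k|Q_enc|/r² = (8.99×10^9)(2.06×10^-6)/(0.0632)² = 4.64e6 N/C.

|E| = 4.64×10^6 N/C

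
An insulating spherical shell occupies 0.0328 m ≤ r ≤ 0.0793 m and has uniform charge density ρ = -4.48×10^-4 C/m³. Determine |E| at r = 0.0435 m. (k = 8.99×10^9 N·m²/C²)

|E| ≈ 4.19e5 N/C

By spherical symmetry E is radial; choose a Gaussian sphere of radius r = 0.0435 m (within the shell material, 0.0328 m < r < 0.0793 m).
Enclosed charge is the volume from a to r: Q_enc = (4π/3)ρ(r³ − a³) = -8.825e-8 C.
Applying ∮E·dA = Q_enc/ε₀ with Φ = E(4πr²):
E = k|Q_enc|/r² = (8.99×10^9)(8.825×10^-8)/(0.0435)² = 4.19×10^5 N/C.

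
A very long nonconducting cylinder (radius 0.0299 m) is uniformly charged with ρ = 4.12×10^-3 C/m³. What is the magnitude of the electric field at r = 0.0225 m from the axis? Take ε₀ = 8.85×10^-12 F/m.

5.24×10^6 N/C

Choose a coaxial cylinder of radius r = 0.0225 m (arbitrary length L) as the Gaussian surface (r < R).
Enclosed charge per unit length: λ_enc = ρ·πr² = (4.12e-3)π(0.0225)² = 6.553e-6 C/m.
By Gauss's law (flux through the curved wall only), E·2πrL = λ_enc L/ε₀.
E = |λ_enc|/(2πε₀r) = (6.553×10^-6)/(2π·8.85×10^-12·0.0225) = 5.24e6 N/C.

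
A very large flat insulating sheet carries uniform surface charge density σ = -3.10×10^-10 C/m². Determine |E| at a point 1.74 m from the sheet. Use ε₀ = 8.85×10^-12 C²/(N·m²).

By planar symmetry E is perpendicular to the sheet and uniform; use a Gaussian pillbox with flat faces of area A on each side of the sheet.
Flux Φ = 2EA and Q_enc = σA, so 2EA = σA/ε₀ ⇒ E = |σ|/(2ε₀), independent of distance.
E = |σ|/(2ε₀) = (3.10e-10)/(2·8.85×10^-12) = 17.5 N/C.

E = 17.5 V/m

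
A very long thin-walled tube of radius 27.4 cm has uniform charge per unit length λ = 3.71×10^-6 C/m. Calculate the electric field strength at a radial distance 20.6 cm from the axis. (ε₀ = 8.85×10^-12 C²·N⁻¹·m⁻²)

Take a coaxial cylindrical Gaussian surface of radius r = 20.6 cm and length L (r < 27.4 cm, inside the shell).
All the surface charge lies outside this cylinder: Q_enc = 0, hence E = 0.

|E| = 0 N/C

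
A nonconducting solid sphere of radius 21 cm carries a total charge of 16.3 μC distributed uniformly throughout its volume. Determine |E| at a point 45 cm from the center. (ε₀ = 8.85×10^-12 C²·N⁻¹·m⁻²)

By spherical symmetry E is radial; choose a Gaussian sphere of radius r = 45 cm (r > R, so the entire charge is enclosed).
Q_enc = 16.3 μC = 1.63e-5 C.
Since E is radial and uniform over the Gaussian sphere, Φ = E·4πr² = Q_enc/ε₀.
E = |Q_enc|/(4πε₀r²) = (1.63e-5)/(4π·8.85×10^-12·(0.45)²) = 7.24×10^5 N/C.

7.24×10^5 N/C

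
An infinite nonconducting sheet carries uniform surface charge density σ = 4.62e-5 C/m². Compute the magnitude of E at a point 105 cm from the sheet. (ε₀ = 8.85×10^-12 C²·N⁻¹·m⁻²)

2.61×10^6 N/C

Choose a cylindrical pillbox piercing the sheet, end faces (area A) parallel to it.
Only the two end caps contribute flux: Φ = 2EA. With Q_enc = σA, Gauss's law gives E = |σ|/(2ε₀).
E = |σ|/(2ε₀) = (4.62×10^-5)/(2·8.85×10^-12) = 2.61×10^6 N/C.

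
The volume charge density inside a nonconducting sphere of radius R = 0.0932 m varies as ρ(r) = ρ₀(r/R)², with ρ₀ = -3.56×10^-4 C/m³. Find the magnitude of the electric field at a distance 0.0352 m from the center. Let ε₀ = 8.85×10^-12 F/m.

|E| = 4.04×10^4 N/C

Use a concentric Gaussian sphere at r = 0.0352 m (r < R).
Q_enc = ∫₀^r ρ(r')·4πr'² dr' = (4πρ₀/R²) ∫₀^r r'^4 dr' = 4πρ₀ r^5/(5·R²) = -5.566e-9 C.
Gauss's law: E·4πr² = Q_enc/ε₀.
E = |Q_enc|/(4πε₀r²) = (5.566×10^-9)/(4π·8.85×10^-12·(0.0352)²) = 4.04×10^4 N/C.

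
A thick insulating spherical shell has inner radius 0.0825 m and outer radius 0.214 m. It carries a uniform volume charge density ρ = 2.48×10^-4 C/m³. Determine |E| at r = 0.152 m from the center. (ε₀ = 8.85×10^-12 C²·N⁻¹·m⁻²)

|E| ≈ 1.19×10^6 N/C

Use a concentric Gaussian sphere at r = 0.152 m (within the shell material, 0.0825 m < r < 0.214 m).
Enclosed charge is the volume from a to r: Q_enc = (4π/3)ρ(r³ − a³) = 3.065e-6 C.
Gauss's law: E·4πr² = Q_enc/ε₀.
E = |Q_enc|/(4πε₀r²) = (3.065×10^-6)/(4π·8.85×10^-12·(0.152)²) = 1.19×10^6 N/C.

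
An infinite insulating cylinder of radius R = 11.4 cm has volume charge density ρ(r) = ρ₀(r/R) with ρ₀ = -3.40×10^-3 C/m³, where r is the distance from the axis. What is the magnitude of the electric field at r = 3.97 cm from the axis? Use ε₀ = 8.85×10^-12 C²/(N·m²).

|E| = 1.77e6 N/C

Coaxial Gaussian cylinder, radius r = 3.97 cm, length L (r < R).
Integrating ρ over the cross-section to radius r: λ_enc = (2πρ₀/R) ∫₀^r r'^2 dr' = 2πρ₀ r^3/(3·R) = -3.908e-6 C/m.
Applying ∮E·dA = Q_enc/ε₀ with the end caps contributing no flux:
E = |λ_enc|/(2πε₀r) = (3.908×10^-6)/(2π·8.85×10^-12·0.0397) = 1.77e6 N/C.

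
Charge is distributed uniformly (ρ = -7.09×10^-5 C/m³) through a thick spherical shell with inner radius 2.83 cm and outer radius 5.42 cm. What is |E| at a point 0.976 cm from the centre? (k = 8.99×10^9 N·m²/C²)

Use a concentric Gaussian sphere at r = 0.976 cm (r < 2.83 cm, inside the empty cavity).
Q_enc = 0 (all charge lies at larger r); Gauss's law gives E = 0.

|E| = 0 V/m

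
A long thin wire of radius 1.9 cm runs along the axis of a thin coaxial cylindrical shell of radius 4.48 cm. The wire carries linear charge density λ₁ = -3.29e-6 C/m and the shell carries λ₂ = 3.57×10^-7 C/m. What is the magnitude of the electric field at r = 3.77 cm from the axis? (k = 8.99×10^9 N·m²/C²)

|E| ≈ 1.57×10^6 V/m

Choose a coaxial cylinder of radius r = 3.77 cm (arbitrary length L) as the Gaussian surface (between the conductors, 1.9 cm < r < 4.48 cm).
Only the inner wire is enclosed; the outer shell contributes nothing inside itself. λ_enc = λ₁ = -3.29×10^-6 C/m.
Applying ∮E·dA = Q_enc/ε₀ with the end caps contributing no flux:
E = 2k|λ_enc|/r = 2(8.99×10^9)(3.29×10^-6)/(0.0377) = 1.57×10^6 N/C.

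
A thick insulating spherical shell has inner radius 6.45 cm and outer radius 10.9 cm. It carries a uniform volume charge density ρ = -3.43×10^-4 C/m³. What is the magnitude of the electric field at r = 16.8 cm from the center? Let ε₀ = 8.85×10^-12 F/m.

By spherical symmetry E is radial; choose a Gaussian sphere of radius r = 16.8 cm (r > 10.9 cm, enclosing the whole shell).
Q_enc = ρ·(4π/3)(b³ − a³) = (-3.43e-4)·(4π/3)·((0.109)³ − (0.0645)³) = -1.475×10^-6 C.
Since E is radial and uniform over the Gaussian sphere, Φ = E·4πr² = Q_enc/ε₀.
E = |Q_enc|/(4πε₀r²) = (1.475×10^-6)/(4π·8.85×10^-12·(0.168)²) = 4.70e5 N/C.

E = 4.70e5 N/C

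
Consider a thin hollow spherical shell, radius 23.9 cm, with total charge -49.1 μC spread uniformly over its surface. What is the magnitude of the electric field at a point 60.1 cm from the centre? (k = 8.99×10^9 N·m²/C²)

1.22×10^6 N/C

By spherical symmetry E is radial; choose a Gaussian sphere of radius r = 60.1 cm (r > 23.9 cm).
The entire shell is enclosed: Q_enc = -4.91×10^-5 C.
Gauss's law: E·4πr² = Q_enc/ε₀.
E = k|Q_enc|/r² = (8.99×10^9)(4.91×10^-5)/(0.601)² = 1.22×10^6 N/C.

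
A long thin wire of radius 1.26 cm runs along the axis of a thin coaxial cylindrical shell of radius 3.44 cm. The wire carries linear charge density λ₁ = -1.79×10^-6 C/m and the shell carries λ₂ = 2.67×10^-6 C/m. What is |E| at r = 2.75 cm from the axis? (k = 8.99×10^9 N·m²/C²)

1.17×10^6 N/C

Coaxial Gaussian cylinder, radius r = 2.75 cm, length L (between the conductors, 1.26 cm < r < 3.44 cm).
Only the inner wire is enclosed; the outer shell contributes nothing inside itself. λ_enc = λ₁ = -1.79×10^-6 C/m.
Since E is radial and uniform over the curved surface, Φ = E·2πrL = Q_enc/ε₀ = λ_enc L/ε₀.
E = 2k|λ_enc|/r = 2(8.99×10^9)(1.79e-6)/(0.0275) = 1.17×10^6 N/C.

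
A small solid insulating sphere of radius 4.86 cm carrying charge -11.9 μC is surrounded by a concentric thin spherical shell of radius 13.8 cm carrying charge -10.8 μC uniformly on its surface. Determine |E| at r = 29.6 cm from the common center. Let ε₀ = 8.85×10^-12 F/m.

2.33e6 N/C

Symmetry ⇒ E = E(r) r̂. Gaussian sphere of radius r = 29.6 cm (r > 13.8 cm, enclosing both).
Q_enc = (-11.9 μC) + (-10.8 μC) = -2.27e-5 C.
Applying ∮E·dA = Q_enc/ε₀ with Φ = E(4πr²):
E = |Q_enc|/(4πε₀r²) = (2.27×10^-5)/(4π·8.85×10^-12·(0.296)²) = 2.33×10^6 N/C.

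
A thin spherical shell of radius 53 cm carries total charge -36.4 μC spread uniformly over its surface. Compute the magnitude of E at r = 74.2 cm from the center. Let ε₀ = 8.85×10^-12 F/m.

E ≈ 5.94×10^5 V/m

Symmetry ⇒ E = E(r) r̂. Gaussian sphere of radius r = 74.2 cm (r > 53 cm).
The entire shell is enclosed: Q_enc = -3.64e-5 C.
By Gauss's law, ∮E·dA = E·4πr² = Q_enc/ε₀.
E = |Q_enc|/(4πε₀r²) = (3.64e-5)/(4π·8.85×10^-12·(0.742)²) = 5.94e5 N/C.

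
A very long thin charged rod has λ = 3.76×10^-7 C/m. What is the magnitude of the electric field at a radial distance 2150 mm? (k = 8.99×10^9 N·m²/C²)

By cylindrical symmetry E is radial; use a coaxial Gaussian cylinder of radius 2150 mm and length L.
Q_enc = λL, so λ_enc = 3.76×10^-7 C/m.
Since E is radial and uniform over the curved surface, Φ = E·2πrL = Q_enc/ε₀ = λ_enc L/ε₀.
E = 2k|λ_enc|/r = 2(8.99×10^9)(3.76×10^-7)/(2.15) = 3.14×10^3 N/C.

3.14×10^3 N/C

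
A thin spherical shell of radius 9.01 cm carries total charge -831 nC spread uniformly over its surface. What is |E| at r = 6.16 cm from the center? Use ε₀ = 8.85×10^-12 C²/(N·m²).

Take a concentric spherical Gaussian surface of radius r = 6.16 cm (inside the shell, r < 9.01 cm).
No charge lies within this surface, so Q_enc = 0 and Gauss's law gives E·4πr² = 0 ⇒ E = 0.

|E| = 0 V/m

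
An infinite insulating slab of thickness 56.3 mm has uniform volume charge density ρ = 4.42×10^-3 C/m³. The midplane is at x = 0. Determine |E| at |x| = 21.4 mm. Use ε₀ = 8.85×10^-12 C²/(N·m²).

By symmetry E is perpendicular to the slab. A Gaussian pillbox from −21.4 mm to +21.4 mm (face area A) lies entirely within the slab.
Q_enc = ρ·(2x)·A and flux = 2EA, so 2EA = 2ρxA/ε₀ ⇒ E = |ρ|x/ε₀.
E = (4.42×10^-3)(0.0214)/(8.85×10^-12) = 1.07×10^7 N/C.

|E| = 1.07×10^7 V/m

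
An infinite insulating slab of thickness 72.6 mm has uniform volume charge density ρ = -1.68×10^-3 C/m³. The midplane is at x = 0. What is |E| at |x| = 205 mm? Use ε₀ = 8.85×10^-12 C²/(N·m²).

|E| ≈ 6.89×10^6 N/C

The point |x| = 205 mm lies outside the slab (half-thickness 0.0363 m). A symmetric pillbox spanning the full slab encloses Q_enc = ρ·d·A.
Flux = 2EA ⇒ E = |ρ|d/(2ε₀), independent of distance outside.
E = (1.68×10^-3)(0.0726)/(2·8.85×10^-12) = 6.89×10^6 N/C.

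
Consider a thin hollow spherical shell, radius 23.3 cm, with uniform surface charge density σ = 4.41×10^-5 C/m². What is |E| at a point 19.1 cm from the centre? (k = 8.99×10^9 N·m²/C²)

E = 0 (no enclosed charge)

Use a concentric Gaussian sphere at r = 19.1 cm (inside the shell, r < 23.3 cm).
No charge lies within this surface, so Q_enc = 0 and Gauss's law gives E·4πr² = 0 ⇒ E = 0.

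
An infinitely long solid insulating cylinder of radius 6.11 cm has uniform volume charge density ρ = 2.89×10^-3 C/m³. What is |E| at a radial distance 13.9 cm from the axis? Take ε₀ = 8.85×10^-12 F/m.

|E| = 4.39×10^6 V/m

By cylindrical symmetry E is radial; use a coaxial Gaussian cylinder of radius 13.9 cm and length L (r > 6.11 cm, full cross-section enclosed).
λ_enc = ρ·πR² = (2.89×10^-3)π(0.0611)² = 3.389×10^-5 C/m.
By Gauss's law (flux through the curved wall only), E·2πrL = λ_enc L/ε₀.
E = |λ_enc|/(2πε₀r) = (3.389×10^-5)/(2π·8.85×10^-12·0.139) = 4.39×10^6 N/C.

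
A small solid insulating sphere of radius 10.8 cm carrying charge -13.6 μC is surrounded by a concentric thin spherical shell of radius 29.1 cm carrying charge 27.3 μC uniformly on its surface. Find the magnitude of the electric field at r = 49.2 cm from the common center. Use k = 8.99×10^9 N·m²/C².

By spherical symmetry E is radial; choose a Gaussian sphere of radius r = 49.2 cm (r > 29.1 cm, enclosing both).
Q_enc = (-13.6 μC) + (27.3 μC) = 1.37×10^-5 C.
By Gauss's law, ∮E·dA = E·4πr² = Q_enc/ε₀.
E = k|Q_enc|/r² = (8.99×10^9)(1.37×10^-5)/(0.492)² = 5.09×10^5 N/C.

|E| = 5.09e5 V/m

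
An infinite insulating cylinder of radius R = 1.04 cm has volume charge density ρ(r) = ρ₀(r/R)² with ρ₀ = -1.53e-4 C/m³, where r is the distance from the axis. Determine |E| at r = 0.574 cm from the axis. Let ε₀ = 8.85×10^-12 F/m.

By cylindrical symmetry E is radial; use a coaxial Gaussian cylinder of radius 0.574 cm and length L (r < R).
λ_enc = ∫₀^r ρ(r')·2πr' dr' = (2πρ₀/R²)·r^4/4 = -2.412×10^-9 C/m.
By Gauss's law (flux through the curved wall only), E·2πrL = λ_enc L/ε₀.
E = |λ_enc|/(2πε₀r) = (2.412e-9)/(2π·8.85×10^-12·0.00574) = 7.56e3 N/C.

|E| = 7.56×10^3 N/C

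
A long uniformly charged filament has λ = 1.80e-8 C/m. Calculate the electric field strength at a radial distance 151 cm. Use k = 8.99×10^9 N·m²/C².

E = 214 N/C

Choose a coaxial cylinder of radius r = 151 cm (arbitrary length L) as the Gaussian surface.
Q_enc = λL, so λ_enc = 1.80×10^-8 C/m.
Gauss's law: E·2πrL = λ_enc L/ε₀.
E = 2k|λ_enc|/r = 2(8.99×10^9)(1.80×10^-8)/(1.51) = 214 N/C.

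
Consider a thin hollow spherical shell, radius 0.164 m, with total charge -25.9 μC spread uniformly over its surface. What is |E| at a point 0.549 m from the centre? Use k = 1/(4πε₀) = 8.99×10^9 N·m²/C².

Symmetry ⇒ E = E(r) r̂. Gaussian sphere of radius r = 0.549 m (r > 0.164 m).
The entire shell is enclosed: Q_enc = -2.59×10^-5 C.
Since E is radial and uniform over the Gaussian sphere, Φ = E·4πr² = Q_enc/ε₀.
E = k|Q_enc|/r² = (8.99×10^9)(2.59×10^-5)/(0.549)² = 7.73×10^5 N/C.

7.73e5 N/C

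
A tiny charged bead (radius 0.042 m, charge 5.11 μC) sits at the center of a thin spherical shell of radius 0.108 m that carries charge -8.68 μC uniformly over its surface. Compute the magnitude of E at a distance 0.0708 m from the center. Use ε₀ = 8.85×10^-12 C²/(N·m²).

By spherical symmetry E is radial; choose a Gaussian sphere of radius r = 0.0708 m (between the bodies, 0.042 m < r < 0.108 m).
Only the inner charge is enclosed; the outer shell contributes nothing inside itself. Q_enc = 5.11 μC = 5.11×10^-6 C.
Since E is radial and uniform over the Gaussian sphere, Φ = E·4πr² = Q_enc/ε₀.
E = |Q_enc|/(4πε₀r²) = (5.11×10^-6)/(4π·8.85×10^-12·(0.0708)²) = 9.17×10^6 N/C.

9.17e6 N/C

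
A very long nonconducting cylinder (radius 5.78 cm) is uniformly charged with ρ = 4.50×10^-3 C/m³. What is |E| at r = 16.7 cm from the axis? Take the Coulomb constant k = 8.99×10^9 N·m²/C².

Choose a coaxial cylinder of radius r = 16.7 cm (arbitrary length L) as the Gaussian surface (r > 5.78 cm, full cross-section enclosed).
λ_enc = ρ·πR² = (4.50×10^-3)π(0.0578)² = 4.723e-5 C/m.
Since E is radial and uniform over the curved surface, Φ = E·2πrL = Q_enc/ε₀ = λ_enc L/ε₀.
E = 2k|λ_enc|/r = 2(8.99×10^9)(4.723e-5)/(0.167) = 5.09e6 N/C.

E ≈ 5.09×10^6 N/C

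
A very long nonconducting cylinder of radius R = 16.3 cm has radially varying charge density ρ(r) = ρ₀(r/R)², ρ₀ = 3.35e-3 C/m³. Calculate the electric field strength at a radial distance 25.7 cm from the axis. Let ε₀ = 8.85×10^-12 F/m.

|E| ≈ 9.78e6 N/C

Choose a coaxial cylinder of radius r = 25.7 cm (arbitrary length L) as the Gaussian surface (r > R, full charge per length enclosed).
λ_enc = 2π ∫₀^R ρ₀(r'/R)^2 r' dr' = 2πρ₀R²/4 = 1.398×10^-4 C/m.
Applying ∮E·dA = Q_enc/ε₀ with the end caps contributing no flux:
E = |λ_enc|/(2πε₀r) = (1.398×10^-4)/(2π·8.85×10^-12·0.257) = 9.78e6 N/C.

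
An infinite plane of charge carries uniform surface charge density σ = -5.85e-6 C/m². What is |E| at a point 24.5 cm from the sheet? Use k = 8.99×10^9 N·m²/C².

3.30×10^5 N/C

The symmetry is planar: E is normal to the sheet and the same magnitude on both sides. Take a pillbox straddling the sheet with end-cap area A.
Flux Φ = 2EA and Q_enc = σA, so 2EA = σA/ε₀ ⇒ E = |σ|/(2ε₀), independent of distance.
E = 2πk|σ| = 2π(8.99×10^9)(5.85×10^-6) = 3.30e5 N/C.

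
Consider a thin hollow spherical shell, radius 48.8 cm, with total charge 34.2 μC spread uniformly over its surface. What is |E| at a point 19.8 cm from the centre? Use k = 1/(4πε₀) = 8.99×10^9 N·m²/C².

Take a concentric spherical Gaussian surface of radius r = 19.8 cm (inside the shell, r < 48.8 cm).
All the charge is outside the Gaussian surface: Q_enc = 0, hence E = 0 everywhere inside the shell.

E = 0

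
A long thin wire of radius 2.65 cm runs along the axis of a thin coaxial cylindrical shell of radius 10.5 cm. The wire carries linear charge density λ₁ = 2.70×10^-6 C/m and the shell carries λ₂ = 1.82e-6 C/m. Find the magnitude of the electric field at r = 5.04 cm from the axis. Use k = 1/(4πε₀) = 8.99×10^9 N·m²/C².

Take a coaxial cylindrical Gaussian surface of radius r = 5.04 cm and length L (between the conductors, 2.65 cm < r < 10.5 cm).
The shell at 10.5 cm lies outside the Gaussian surface, so λ_enc = λ₁ = 2.70e-6 C/m.
Gauss's law: E·2πrL = λ_enc L/ε₀.
E = 2k|λ_enc|/r = 2(8.99×10^9)(2.70e-6)/(0.0504) = 9.63×10^5 N/C.

|E| ≈ 9.63×10^5 V/m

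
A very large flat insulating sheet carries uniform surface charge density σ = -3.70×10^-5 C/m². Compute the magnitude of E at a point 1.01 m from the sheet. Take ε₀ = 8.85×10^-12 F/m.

|E| ≈ 2.09×10^6 V/m

The symmetry is planar: E is normal to the sheet and the same magnitude on both sides. Take a pillbox straddling the sheet with end-cap area A.
Flux Φ = 2EA and Q_enc = σA, so 2EA = σA/ε₀ ⇒ E = |σ|/(2ε₀), independent of distance.
E = |σ|/(2ε₀) = (3.70e-5)/(2·8.85×10^-12) = 2.09×10^6 N/C.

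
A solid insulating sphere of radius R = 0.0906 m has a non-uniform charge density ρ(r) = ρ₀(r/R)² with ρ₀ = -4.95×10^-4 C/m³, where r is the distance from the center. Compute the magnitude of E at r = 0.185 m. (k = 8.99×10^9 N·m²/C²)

E ≈ 2.43e5 N/C

By spherical symmetry E is radial; choose a Gaussian sphere of radius r = 0.185 m (r > R, all charge enclosed).
Q_enc = 4π ∫₀^R ρ₀(r'/R)^2 r'² dr' = 4πρ₀R³/5 = -9.252×10^-7 C.
Applying ∮E·dA = Q_enc/ε₀ with Φ = E(4πr²):
E = k|Q_enc|/r² = (8.99×10^9)(9.252e-7)/(0.185)² = 2.43×10^5 N/C.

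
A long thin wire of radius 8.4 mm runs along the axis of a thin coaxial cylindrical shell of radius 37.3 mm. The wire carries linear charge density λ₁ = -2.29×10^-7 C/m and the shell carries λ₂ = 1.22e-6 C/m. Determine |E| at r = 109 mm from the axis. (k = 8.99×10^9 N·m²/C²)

Coaxial Gaussian cylinder, radius r = 109 mm, length L (r > 37.3 mm, enclosing both).
λ_enc = λ₁ + λ₂ = (-2.29×10^-7) + (1.22×10^-6) = 9.91×10^-7 C/m.
Since E is radial and uniform over the curved surface, Φ = E·2πrL = Q_enc/ε₀ = λ_enc L/ε₀.
E = 2k|λ_enc|/r = 2(8.99×10^9)(9.91×10^-7)/(0.109) = 1.63×10^5 N/C.

|E| = 1.63×10^5 V/m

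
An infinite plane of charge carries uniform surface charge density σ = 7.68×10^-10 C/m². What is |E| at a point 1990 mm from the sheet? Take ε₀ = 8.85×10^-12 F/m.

E = 43.4 V/m

The symmetry is planar: E is normal to the sheet and the same magnitude on both sides. Take a pillbox straddling the sheet with end-cap area A.
Flux Φ = 2EA and Q_enc = σA, so 2EA = σA/ε₀ ⇒ E = |σ|/(2ε₀), independent of distance.
E = |σ|/(2ε₀) = (7.68×10^-10)/(2·8.85×10^-12) = 43.4 N/C.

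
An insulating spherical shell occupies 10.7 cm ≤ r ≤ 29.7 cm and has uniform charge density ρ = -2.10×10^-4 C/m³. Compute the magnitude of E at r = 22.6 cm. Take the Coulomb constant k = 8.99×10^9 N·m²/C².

By spherical symmetry E is radial; choose a Gaussian sphere of radius r = 22.6 cm (within the shell material, 10.7 cm < r < 29.7 cm).
Only the shell between 10.7 cm and r is enclosed: Q_enc = ρ·(4π/3)(r³ − a³) = (-2.10×10^-4)·(4π/3)·((0.226)³ − (0.107)³) = -9.076×10^-6 C.
Since E is radial and uniform over the Gaussian sphere, Φ = E·4πr² = Q_enc/ε₀.
E = k|Q_enc|/r² = (8.99×10^9)(9.076×10^-6)/(0.226)² = 1.60×10^6 N/C.

1.60×10^6 N/C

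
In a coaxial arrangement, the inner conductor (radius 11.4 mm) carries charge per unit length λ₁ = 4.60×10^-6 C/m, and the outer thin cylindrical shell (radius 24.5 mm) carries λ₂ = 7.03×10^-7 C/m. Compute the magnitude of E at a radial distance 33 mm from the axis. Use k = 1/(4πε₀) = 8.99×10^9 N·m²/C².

By cylindrical symmetry E is radial; use a coaxial Gaussian cylinder of radius 33 mm and length L (r > 24.5 mm, enclosing both).
λ_enc = λ₁ + λ₂ = (4.60×10^-6) + (7.03×10^-7) = 5.303×10^-6 C/m.
By Gauss's law (flux through the curved wall only), E·2πrL = λ_enc L/ε₀.
E = 2k|λ_enc|/r = 2(8.99×10^9)(5.303×10^-6)/(0.033) = 2.89×10^6 N/C.

E ≈ 2.89×10^6 V/m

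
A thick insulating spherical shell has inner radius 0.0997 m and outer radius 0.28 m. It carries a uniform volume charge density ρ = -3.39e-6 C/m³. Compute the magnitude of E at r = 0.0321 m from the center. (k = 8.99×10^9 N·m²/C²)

Use a concentric Gaussian sphere at r = 0.0321 m (r < 0.0997 m, inside the empty cavity).
Q_enc = 0 (all charge lies at larger r); Gauss's law gives E = 0.

|E| = 0 N/C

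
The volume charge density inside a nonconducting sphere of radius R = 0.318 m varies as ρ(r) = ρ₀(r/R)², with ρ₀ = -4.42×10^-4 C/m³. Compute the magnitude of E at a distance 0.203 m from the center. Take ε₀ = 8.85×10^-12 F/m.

Use a concentric Gaussian sphere at r = 0.203 m (r < R).
Integrate the density: Q_enc = 4π ∫₀^r ρ₀(r'/R)^2 r'² dr' = 4πρ₀ r^5/(5·R²) = -3.787×10^-6 C.
Since E is radial and uniform over the Gaussian sphere, Φ = E·4πr² = Q_enc/ε₀.
E = |Q_enc|/(4πε₀r²) = (3.787×10^-6)/(4π·8.85×10^-12·(0.203)²) = 8.26×10^5 N/C.

8.26e5 N/C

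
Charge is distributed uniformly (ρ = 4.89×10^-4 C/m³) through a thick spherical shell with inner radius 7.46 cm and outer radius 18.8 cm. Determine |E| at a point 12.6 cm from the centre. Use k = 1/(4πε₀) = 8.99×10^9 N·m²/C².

|E| ≈ 1.84e6 N/C

Symmetry ⇒ E = E(r) r̂. Gaussian sphere of radius r = 12.6 cm (within the shell material, 7.46 cm < r < 18.8 cm).
Enclosed charge is the volume from a to r: Q_enc = (4π/3)ρ(r³ − a³) = 3.247×10^-6 C.
Gauss's law: E·4πr² = Q_enc/ε₀.
E = k|Q_enc|/r² = (8.99×10^9)(3.247×10^-6)/(0.126)² = 1.84×10^6 N/C.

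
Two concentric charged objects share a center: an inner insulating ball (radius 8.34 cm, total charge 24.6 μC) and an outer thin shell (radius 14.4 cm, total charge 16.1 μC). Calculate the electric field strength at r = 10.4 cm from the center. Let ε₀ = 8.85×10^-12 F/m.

Use a concentric Gaussian sphere at r = 10.4 cm (between the bodies, 8.34 cm < r < 14.4 cm).
The shell at 14.4 cm lies outside the Gaussian surface, so Q_enc = 24.6 μC = 2.46×10^-5 C.
By Gauss's law, ∮E·dA = E·4πr² = Q_enc/ε₀.
E = |Q_enc|/(4πε₀r²) = (2.46×10^-5)/(4π·8.85×10^-12·(0.104)²) = 2.05×10^7 N/C.

2.05e7 N/C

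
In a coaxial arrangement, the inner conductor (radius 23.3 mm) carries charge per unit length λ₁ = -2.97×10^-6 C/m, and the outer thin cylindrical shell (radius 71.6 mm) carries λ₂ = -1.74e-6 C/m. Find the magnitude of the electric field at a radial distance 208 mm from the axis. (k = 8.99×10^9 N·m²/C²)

4.07×10^5 N/C

Coaxial Gaussian cylinder, radius r = 208 mm, length L (r > 71.6 mm, enclosing both).
λ_enc = λ₁ + λ₂ = (-2.97×10^-6) + (-1.74×10^-6) = -4.71×10^-6 C/m.
Applying ∮E·dA = Q_enc/ε₀ with the end caps contributing no flux:
E = 2k|λ_enc|/r = 2(8.99×10^9)(4.71×10^-6)/(0.208) = 4.07×10^5 N/C.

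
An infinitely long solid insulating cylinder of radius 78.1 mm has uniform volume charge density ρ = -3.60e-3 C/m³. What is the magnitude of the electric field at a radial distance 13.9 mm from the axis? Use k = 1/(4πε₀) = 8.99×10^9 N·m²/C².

By cylindrical symmetry E is radial; use a coaxial Gaussian cylinder of radius 13.9 mm and length L (r < R).
Charge inside radius r per length L is ρ·πr²·L, so λ_enc = ρπr² = -2.185e-6 C/m.
Applying ∮E·dA = Q_enc/ε₀ with the end caps contributing no flux:
E = 2k|λ_enc|/r = 2(8.99×10^9)(2.185e-6)/(0.0139) = 2.83×10^6 N/C.

|E| ≈ 2.83×10^6 N/C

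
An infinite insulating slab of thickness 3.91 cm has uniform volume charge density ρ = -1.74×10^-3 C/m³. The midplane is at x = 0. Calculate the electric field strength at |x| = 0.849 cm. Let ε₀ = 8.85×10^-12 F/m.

1.67×10^6 N/C

By symmetry E is perpendicular to the slab. A Gaussian pillbox from −0.849 cm to +0.849 cm (face area A) lies entirely within the slab.
Q_enc = ρ·(2x)·A and flux = 2EA, so 2EA = 2ρxA/ε₀ ⇒ E = |ρ|x/ε₀.
E = (1.74×10^-3)(0.00849)/(8.85×10^-12) = 1.67e6 N/C.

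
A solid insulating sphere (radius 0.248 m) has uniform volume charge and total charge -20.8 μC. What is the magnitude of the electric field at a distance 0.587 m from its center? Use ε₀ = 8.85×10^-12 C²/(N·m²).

By spherical symmetry E is radial; choose a Gaussian sphere of radius r = 0.587 m (r > R, so the entire charge is enclosed).
Q_enc = -20.8 μC = -2.08×10^-5 C.
Since E is radial and uniform over the Gaussian sphere, Φ = E·4πr² = Q_enc/ε₀.
E = |Q_enc|/(4πε₀r²) = (2.08×10^-5)/(4π·8.85×10^-12·(0.587)²) = 5.43×10^5 N/C.

E ≈ 5.43×10^5 N/C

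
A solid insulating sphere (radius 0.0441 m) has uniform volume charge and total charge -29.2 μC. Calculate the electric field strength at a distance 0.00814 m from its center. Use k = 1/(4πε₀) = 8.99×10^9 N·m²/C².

|E| = 2.49×10^7 N/C

By spherical symmetry E is radial; choose a Gaussian sphere of radius r = 0.00814 m (r < R).
Only the charge within r is enclosed: Q_enc = Q·(r/R)³ = (-29.2 μC)·(0.00814 m/0.0441 m)³ = -1.836×10^-7 C.
Since E is radial and uniform over the Gaussian sphere, Φ = E·4πr² = Q_enc/ε₀.
E = k|Q_enc|/r² = (8.99×10^9)(1.836×10^-7)/(0.00814)² = 2.49×10^7 N/C.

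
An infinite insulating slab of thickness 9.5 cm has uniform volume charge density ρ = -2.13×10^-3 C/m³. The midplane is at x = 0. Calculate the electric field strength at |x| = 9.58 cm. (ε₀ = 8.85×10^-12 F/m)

The point |x| = 9.58 cm lies outside the slab (half-thickness 0.0475 m). A symmetric pillbox spanning the full slab encloses Q_enc = ρ·d·A.
Flux = 2EA ⇒ E = |ρ|d/(2ε₀), independent of distance outside.
E = (2.13×10^-3)(0.095)/(2·8.85×10^-12) = 1.14×10^7 N/C.

|E| = 1.14×10^7 N/C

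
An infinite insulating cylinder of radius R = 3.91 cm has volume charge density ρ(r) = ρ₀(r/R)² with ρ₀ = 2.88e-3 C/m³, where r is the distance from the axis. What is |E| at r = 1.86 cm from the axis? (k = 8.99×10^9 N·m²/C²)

Choose a coaxial cylinder of radius r = 1.86 cm (arbitrary length L) as the Gaussian surface (r < R).
λ_enc = ∫₀^r ρ(r')·2πr' dr' = (2πρ₀/R²)·r^4/4 = 3.542×10^-7 C/m.
By Gauss's law (flux through the curved wall only), E·2πrL = λ_enc L/ε₀.
E = 2k|λ_enc|/r = 2(8.99×10^9)(3.542×10^-7)/(0.0186) = 3.42×10^5 N/C.

E ≈ 3.42×10^5 N/C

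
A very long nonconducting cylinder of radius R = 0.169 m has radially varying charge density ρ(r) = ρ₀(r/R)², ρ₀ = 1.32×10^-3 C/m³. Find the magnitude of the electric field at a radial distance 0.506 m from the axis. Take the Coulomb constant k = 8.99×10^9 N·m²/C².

|E| ≈ 2.10e6 N/C

By cylindrical symmetry E is radial; use a coaxial Gaussian cylinder of radius 0.506 m and length L (r > R, full charge per length enclosed).
λ_enc = 2π ∫₀^R ρ₀(r'/R)^2 r' dr' = 2πρ₀R²/4 = 5.922×10^-5 C/m.
Applying ∮E·dA = Q_enc/ε₀ with the end caps contributing no flux:
E = 2k|λ_enc|/r = 2(8.99×10^9)(5.922e-5)/(0.506) = 2.10×10^6 N/C.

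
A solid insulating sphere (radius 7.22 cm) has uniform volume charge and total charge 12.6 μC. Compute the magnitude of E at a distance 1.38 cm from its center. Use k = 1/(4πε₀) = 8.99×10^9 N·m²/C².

|E| = 4.15×10^6 V/m

Symmetry ⇒ E = E(r) r̂. Gaussian sphere of radius r = 1.38 cm (r < R).
For a uniform sphere the enclosed fraction is (r/R)³, so Q_enc = (12.6 μC)(0.0138/0.0722)³ = 8.798×10^-8 C.
Applying ∮E·dA = Q_enc/ε₀ with Φ = E(4πr²):
E = k|Q_enc|/r² = (8.99×10^9)(8.798×10^-8)/(0.0138)² = 4.15e6 N/C.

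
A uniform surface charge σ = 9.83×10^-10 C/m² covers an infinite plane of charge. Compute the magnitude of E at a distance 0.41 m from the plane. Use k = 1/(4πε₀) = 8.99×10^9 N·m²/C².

E = 55.5 V/m

By planar symmetry E is perpendicular to the sheet and uniform; use a Gaussian pillbox with flat faces of area A on each side of the sheet.
Only the two end caps contribute flux: Φ = 2EA. With Q_enc = σA, Gauss's law gives E = |σ|/(2ε₀).
E = 2πk|σ| = 2π(8.99×10^9)(9.83×10^-10) = 55.5 N/C.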